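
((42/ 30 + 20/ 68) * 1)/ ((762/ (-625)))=-3000/ 2159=-1.39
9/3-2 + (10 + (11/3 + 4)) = 56/3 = 18.67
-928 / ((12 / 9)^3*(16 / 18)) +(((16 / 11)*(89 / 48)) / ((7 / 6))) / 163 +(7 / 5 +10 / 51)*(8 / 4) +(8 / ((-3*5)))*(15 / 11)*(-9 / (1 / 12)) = -18367606351 / 51208080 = -358.69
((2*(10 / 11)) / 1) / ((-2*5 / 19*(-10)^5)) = 19 / 550000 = 0.00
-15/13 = -1.15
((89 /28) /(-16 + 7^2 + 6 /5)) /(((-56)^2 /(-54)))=-1335 /834176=-0.00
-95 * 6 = -570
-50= -50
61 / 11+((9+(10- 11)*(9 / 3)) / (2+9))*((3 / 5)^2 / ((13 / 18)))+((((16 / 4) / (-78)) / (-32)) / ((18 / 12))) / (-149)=223109941 / 38352600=5.82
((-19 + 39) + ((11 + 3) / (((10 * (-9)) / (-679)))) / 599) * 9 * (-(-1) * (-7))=-3806971 / 2995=-1271.11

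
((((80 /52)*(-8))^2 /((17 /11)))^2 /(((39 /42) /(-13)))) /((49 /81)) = -12846366720000 /57778903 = -222336.63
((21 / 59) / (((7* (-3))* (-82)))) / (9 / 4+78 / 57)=38 / 665225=0.00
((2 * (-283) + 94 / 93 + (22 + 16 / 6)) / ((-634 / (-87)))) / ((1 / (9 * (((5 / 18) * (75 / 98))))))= -273234375 / 1926092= -141.86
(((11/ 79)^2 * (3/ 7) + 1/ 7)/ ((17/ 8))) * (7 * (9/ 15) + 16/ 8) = 1637792/ 3713395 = 0.44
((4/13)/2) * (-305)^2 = 186050/13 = 14311.54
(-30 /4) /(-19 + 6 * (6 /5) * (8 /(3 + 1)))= 1.63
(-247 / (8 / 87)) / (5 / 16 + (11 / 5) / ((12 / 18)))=-214890 / 289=-743.56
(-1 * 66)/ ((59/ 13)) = -858/ 59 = -14.54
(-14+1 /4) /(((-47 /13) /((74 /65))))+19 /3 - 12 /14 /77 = 1619081 /151998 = 10.65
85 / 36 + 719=25969 / 36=721.36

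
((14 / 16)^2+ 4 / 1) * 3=915 / 64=14.30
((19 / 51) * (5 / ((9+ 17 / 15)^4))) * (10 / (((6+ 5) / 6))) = 1265625 / 1313416192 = 0.00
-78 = -78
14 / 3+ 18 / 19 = 5.61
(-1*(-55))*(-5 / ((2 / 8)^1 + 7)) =-1100 / 29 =-37.93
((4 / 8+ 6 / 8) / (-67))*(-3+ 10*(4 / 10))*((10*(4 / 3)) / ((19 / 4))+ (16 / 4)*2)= -770 / 3819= -0.20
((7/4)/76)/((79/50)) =175/12008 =0.01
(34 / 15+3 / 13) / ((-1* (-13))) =487 / 2535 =0.19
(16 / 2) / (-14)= -4 / 7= -0.57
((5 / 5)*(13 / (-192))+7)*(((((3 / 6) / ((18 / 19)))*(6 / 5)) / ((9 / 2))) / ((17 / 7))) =177023 / 440640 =0.40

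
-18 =-18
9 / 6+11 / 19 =79 / 38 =2.08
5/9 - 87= -778/9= -86.44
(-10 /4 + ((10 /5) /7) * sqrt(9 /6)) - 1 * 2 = -9 /2 + sqrt(6) /7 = -4.15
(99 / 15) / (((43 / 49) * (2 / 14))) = 11319 / 215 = 52.65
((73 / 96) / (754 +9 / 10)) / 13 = 365 / 4710576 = 0.00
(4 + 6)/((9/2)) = 20/9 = 2.22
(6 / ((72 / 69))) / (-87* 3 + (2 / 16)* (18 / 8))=-184 / 8343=-0.02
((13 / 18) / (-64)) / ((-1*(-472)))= -13 / 543744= -0.00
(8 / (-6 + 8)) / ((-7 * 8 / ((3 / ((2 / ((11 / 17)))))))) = -33 / 476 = -0.07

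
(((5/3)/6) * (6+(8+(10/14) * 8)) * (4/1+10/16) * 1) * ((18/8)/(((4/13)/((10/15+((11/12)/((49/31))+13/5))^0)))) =185.21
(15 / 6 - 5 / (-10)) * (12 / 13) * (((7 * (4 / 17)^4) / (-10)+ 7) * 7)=736429428 / 5428865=135.65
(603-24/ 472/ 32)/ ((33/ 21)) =383.73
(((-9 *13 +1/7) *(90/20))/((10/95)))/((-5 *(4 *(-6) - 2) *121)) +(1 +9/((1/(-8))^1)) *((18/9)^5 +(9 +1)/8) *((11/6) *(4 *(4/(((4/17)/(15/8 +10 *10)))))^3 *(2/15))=-3041928682223515239733/15855840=-191849103057517.94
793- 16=777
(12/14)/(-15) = -2/35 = -0.06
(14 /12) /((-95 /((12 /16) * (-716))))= 1253 /190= 6.59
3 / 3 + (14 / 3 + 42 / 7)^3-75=30770 / 27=1139.63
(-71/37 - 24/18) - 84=-9685/111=-87.25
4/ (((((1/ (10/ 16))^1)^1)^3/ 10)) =625/ 64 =9.77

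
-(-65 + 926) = -861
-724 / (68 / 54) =-9774 / 17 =-574.94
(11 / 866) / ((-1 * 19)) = -11 / 16454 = -0.00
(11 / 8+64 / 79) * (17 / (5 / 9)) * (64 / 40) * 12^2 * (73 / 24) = 92546334 / 1975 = 46858.90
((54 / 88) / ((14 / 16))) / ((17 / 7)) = 0.29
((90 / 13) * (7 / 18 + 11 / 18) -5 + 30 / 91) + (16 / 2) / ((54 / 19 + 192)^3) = 1300089724624 / 577112722641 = 2.25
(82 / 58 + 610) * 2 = 35462 / 29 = 1222.83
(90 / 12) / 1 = 7.50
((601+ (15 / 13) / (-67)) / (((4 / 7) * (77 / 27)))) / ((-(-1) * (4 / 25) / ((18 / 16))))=49687425 / 19162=2593.02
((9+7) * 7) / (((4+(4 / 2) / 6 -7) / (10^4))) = -420000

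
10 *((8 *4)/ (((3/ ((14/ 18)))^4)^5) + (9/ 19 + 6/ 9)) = 9184750960115314407186608159630/ 805432007229107866771594230819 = 11.40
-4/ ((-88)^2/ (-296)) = 37/ 242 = 0.15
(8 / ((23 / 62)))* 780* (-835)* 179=-57825019200 / 23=-2514131269.57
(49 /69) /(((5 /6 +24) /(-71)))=-6958 /3427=-2.03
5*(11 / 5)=11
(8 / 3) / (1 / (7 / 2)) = 28 / 3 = 9.33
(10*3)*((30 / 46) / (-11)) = -450 / 253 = -1.78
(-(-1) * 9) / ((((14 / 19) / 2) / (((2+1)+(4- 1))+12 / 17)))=19494 / 119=163.82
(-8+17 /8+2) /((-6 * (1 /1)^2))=31 /48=0.65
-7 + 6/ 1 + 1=0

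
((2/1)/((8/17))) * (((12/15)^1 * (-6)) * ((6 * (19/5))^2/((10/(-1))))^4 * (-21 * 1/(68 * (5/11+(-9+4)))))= -10121433.04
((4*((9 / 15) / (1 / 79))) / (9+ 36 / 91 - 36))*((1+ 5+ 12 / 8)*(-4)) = 57512 / 269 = 213.80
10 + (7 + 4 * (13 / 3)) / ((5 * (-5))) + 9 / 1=1352 / 75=18.03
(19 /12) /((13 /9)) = 1.10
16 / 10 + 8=48 / 5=9.60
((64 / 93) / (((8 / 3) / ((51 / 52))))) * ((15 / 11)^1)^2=22950 / 48763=0.47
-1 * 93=-93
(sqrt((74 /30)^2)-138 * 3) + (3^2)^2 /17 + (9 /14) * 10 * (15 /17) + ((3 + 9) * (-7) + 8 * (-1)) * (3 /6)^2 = -757012 /1785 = -424.10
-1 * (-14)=14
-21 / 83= -0.25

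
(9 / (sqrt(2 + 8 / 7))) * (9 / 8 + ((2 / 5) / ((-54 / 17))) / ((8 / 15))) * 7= 28 * sqrt(154) / 11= 31.59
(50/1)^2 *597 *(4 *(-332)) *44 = -87209760000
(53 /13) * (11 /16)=583 /208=2.80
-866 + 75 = -791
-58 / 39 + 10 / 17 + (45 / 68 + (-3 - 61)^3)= -40894501 / 156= -262144.24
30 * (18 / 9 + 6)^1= 240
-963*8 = -7704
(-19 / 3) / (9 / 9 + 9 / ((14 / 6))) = -133 / 102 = -1.30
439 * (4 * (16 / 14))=14048 / 7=2006.86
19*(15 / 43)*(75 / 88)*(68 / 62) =363375 / 58652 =6.20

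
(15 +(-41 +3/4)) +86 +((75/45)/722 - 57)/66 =2140280/35739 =59.89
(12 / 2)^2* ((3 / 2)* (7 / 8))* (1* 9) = 1701 / 4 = 425.25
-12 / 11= -1.09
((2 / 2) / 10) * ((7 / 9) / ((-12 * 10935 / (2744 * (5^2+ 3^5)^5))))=-3319449991072768 / 1476225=-2248607082.98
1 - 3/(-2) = 5/2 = 2.50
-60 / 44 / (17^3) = -15 / 54043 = -0.00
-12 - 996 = -1008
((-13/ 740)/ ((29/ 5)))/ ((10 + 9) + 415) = -13/ 1862728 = -0.00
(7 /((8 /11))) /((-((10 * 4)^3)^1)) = -77 /512000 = -0.00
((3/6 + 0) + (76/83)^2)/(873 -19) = 18441/11766412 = 0.00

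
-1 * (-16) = 16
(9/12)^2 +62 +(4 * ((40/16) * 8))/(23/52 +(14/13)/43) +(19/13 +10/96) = 1917973/8151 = 235.31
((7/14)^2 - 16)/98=-9/56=-0.16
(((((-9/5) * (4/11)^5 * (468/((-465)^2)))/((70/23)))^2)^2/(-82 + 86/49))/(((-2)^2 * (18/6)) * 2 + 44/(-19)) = -1095489498126415397948227584/434364321998507006561514556023774478735504150390625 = -0.00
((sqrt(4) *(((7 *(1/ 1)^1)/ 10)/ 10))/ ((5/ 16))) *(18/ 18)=56/ 125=0.45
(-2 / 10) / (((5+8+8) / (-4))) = 4 / 105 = 0.04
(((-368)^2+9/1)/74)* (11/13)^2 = 16387393/12506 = 1310.36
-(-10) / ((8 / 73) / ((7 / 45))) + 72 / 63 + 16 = 7897 / 252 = 31.34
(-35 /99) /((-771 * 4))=35 /305316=0.00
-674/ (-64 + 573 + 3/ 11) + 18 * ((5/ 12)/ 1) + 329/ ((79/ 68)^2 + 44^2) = 318488611497/ 50184424610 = 6.35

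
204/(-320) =-51/80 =-0.64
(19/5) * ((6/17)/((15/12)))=456/425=1.07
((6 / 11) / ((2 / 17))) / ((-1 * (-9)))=17 / 33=0.52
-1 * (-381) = 381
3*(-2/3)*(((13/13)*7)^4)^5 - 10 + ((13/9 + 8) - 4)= -1436260793357016059/9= -159584532595224006.56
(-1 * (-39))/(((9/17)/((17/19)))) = 3757/57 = 65.91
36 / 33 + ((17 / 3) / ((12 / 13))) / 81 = 37423 / 32076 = 1.17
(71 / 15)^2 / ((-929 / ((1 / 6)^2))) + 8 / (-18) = -3349441 / 7524900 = -0.45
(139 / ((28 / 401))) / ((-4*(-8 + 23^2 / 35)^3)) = -341401375 / 247011984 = -1.38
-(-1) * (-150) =-150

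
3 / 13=0.23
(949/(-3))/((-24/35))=33215/72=461.32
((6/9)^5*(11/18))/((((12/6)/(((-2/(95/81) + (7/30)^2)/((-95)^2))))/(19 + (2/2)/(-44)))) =-4714243/33751424250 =-0.00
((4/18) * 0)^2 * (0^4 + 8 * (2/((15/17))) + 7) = 0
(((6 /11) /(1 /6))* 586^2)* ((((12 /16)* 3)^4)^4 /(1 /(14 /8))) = 10022035602142726974567 /11811160064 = 848522545443.23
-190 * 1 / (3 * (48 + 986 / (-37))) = -703 / 237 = -2.97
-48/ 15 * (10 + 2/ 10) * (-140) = 22848/ 5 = 4569.60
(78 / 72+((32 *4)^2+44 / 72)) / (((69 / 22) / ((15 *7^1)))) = 227105725 / 414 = 548564.55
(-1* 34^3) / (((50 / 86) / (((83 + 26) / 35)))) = -184217848 / 875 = -210534.68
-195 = -195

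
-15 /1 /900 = -1 /60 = -0.02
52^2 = 2704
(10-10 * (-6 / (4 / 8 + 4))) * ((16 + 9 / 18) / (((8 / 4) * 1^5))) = 385 / 2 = 192.50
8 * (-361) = -2888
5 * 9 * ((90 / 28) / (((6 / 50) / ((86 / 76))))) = 725625 / 532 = 1363.96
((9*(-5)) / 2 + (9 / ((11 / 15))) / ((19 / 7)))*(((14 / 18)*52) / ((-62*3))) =75985 / 19437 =3.91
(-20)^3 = -8000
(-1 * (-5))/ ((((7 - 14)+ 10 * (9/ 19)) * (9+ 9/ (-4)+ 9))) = -380/ 2709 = -0.14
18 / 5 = 3.60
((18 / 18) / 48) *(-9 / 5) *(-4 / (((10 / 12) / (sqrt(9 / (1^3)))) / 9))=4.86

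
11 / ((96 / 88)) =121 / 12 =10.08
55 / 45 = 11 / 9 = 1.22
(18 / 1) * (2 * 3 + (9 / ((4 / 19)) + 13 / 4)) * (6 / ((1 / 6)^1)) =33696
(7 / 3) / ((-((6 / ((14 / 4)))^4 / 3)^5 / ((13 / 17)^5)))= -207384169513074768811051 / 67202357550574008451203072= -0.00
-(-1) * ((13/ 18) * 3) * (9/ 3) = 13/ 2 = 6.50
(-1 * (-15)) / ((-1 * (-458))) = 15 / 458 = 0.03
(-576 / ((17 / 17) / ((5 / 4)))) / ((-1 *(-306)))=-40 / 17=-2.35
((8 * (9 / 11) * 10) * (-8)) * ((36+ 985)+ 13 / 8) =-5890320 / 11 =-535483.64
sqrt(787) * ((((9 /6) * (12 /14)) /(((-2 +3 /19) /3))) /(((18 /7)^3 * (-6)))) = 133 * sqrt(787) /6480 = 0.58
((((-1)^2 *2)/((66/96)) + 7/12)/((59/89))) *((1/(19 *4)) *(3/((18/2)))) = 41029/1775664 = 0.02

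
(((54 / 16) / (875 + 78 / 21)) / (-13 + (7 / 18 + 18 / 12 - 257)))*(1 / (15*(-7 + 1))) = 189 / 1187389040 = 0.00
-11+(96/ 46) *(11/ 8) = -8.13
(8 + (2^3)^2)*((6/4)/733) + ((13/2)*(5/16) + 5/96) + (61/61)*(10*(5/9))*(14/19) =3170797/501372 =6.32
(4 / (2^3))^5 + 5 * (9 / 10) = 145 / 32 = 4.53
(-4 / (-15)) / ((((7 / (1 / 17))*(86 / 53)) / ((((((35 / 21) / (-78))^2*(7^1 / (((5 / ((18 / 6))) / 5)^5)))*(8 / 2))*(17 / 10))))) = 0.01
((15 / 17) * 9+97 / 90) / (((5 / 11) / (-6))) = -151789 / 1275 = -119.05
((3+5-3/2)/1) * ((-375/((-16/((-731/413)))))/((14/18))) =-32072625/92512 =-346.69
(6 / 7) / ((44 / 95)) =285 / 154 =1.85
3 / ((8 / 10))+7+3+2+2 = 71 / 4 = 17.75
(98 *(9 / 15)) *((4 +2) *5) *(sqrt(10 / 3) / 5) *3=1764 *sqrt(30) / 5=1932.37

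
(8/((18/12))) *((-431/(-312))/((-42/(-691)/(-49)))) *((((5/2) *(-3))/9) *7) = 34646.79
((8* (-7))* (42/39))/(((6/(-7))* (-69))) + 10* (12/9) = 33136/2691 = 12.31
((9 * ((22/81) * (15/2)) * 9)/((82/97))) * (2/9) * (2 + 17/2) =37345/82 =455.43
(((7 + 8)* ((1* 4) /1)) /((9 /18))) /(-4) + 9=-21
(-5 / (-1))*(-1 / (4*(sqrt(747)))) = -5*sqrt(83) / 996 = -0.05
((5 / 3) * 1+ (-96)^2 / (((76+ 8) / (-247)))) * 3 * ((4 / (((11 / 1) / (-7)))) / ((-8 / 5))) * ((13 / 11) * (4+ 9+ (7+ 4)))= -443861340 / 121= -3668275.54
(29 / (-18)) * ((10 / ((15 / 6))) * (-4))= 232 / 9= 25.78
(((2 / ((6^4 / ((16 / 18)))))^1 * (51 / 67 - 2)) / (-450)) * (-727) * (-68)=2051594 / 10989675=0.19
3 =3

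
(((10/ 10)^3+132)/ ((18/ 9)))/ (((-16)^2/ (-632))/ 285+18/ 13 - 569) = -38928435/ 332277202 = -0.12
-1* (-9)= 9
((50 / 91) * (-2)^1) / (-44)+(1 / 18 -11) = -196747 / 18018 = -10.92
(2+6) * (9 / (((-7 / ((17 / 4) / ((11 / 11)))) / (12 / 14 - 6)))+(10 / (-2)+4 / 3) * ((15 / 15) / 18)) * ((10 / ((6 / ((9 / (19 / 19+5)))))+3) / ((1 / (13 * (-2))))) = -42224468 / 1323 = -31915.70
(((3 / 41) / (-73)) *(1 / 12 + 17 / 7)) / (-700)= 211 / 58662800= 0.00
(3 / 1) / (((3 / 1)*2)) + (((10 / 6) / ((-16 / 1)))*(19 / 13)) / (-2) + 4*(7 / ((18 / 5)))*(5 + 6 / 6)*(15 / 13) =67919 / 1248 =54.42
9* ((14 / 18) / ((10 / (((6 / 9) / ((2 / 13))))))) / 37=91 / 1110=0.08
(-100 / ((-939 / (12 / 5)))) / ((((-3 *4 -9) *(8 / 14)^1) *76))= -5 / 17841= -0.00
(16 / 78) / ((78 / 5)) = 20 / 1521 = 0.01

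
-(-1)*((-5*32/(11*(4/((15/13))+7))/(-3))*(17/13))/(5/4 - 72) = -54400/6353633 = -0.01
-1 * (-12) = 12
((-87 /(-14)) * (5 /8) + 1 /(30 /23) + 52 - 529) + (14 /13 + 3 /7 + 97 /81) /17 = -472.19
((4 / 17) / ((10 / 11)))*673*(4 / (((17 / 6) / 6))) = 2132064 / 1445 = 1475.48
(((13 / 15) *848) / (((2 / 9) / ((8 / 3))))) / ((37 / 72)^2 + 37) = 228593664 / 965885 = 236.67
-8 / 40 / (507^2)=-1 / 1285245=-0.00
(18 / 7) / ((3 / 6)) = 36 / 7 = 5.14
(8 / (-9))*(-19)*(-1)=-152 / 9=-16.89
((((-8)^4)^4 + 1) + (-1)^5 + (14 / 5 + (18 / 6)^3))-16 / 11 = 15481123719087639 / 55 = 281474976710684.35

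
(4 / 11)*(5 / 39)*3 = 20 / 143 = 0.14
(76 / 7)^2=5776 / 49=117.88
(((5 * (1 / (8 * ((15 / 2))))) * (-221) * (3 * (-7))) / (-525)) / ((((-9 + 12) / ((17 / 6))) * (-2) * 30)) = 0.01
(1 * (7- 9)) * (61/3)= -122/3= -40.67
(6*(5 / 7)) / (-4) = -15 / 14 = -1.07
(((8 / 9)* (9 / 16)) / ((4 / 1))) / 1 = 1 / 8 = 0.12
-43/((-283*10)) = 43/2830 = 0.02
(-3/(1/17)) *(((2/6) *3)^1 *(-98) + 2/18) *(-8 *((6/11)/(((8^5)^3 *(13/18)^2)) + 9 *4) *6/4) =-4408253268748555225203/2043992116035584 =-2156688.00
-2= -2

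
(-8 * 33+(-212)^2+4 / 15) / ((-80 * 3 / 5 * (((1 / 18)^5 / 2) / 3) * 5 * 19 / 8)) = -422132010624 / 475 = -888698969.73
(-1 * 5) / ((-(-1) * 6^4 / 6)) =-5 / 216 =-0.02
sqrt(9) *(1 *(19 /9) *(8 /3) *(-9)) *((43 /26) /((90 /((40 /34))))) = -3.29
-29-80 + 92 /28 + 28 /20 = -3651 /35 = -104.31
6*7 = 42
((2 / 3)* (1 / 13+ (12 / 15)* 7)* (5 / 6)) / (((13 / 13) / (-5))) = -205 / 13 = -15.77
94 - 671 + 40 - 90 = -627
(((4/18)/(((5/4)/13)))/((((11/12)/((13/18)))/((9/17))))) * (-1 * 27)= -24336/935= -26.03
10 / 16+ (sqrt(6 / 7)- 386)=-3083 / 8+ sqrt(42) / 7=-384.45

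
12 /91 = 0.13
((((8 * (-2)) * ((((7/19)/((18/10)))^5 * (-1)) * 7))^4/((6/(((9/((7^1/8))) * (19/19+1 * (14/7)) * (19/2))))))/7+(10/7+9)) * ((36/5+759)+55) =8563.96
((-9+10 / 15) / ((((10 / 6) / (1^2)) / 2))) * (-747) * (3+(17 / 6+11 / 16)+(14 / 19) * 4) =10750575 / 152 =70727.47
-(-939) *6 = 5634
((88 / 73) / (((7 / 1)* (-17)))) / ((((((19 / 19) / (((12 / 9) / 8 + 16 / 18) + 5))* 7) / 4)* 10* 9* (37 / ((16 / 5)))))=-153472 / 4556114325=-0.00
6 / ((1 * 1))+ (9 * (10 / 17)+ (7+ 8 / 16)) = 639 / 34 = 18.79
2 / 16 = 1 / 8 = 0.12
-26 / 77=-0.34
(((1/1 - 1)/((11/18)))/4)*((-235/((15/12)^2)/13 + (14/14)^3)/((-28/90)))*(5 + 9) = 0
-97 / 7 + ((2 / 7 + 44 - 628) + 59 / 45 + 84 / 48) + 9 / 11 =-8228573 / 13860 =-593.69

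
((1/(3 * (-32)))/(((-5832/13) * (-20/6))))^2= 169/3482851737600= 0.00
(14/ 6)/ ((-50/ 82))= -287/ 75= -3.83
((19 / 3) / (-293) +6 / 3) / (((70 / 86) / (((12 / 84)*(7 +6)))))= 972101 / 215355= 4.51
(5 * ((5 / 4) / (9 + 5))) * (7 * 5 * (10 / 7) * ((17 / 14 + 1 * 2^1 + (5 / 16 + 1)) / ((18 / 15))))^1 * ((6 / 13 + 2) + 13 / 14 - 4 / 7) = 20840625 / 87808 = 237.34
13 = 13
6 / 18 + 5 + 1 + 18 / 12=47 / 6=7.83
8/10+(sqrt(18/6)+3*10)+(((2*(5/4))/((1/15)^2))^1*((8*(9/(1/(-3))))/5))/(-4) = sqrt(3)+30529/5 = 6107.53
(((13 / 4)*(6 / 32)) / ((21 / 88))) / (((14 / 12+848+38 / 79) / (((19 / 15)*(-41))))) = -8800363 / 56382620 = -0.16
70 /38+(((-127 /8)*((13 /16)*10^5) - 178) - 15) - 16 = -98043869 /76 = -1290050.91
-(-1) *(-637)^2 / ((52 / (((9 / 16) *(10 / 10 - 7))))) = -842751 / 32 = -26335.97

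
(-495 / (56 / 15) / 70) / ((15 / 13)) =-1287 / 784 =-1.64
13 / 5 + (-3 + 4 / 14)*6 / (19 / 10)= -209 / 35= -5.97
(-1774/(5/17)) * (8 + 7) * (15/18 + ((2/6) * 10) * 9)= -2789615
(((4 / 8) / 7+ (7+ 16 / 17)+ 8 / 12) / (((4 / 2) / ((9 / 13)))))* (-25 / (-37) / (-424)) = -464775 / 97077344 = -0.00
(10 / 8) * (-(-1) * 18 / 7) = 3.21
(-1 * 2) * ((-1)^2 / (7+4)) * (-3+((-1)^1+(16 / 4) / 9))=64 / 99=0.65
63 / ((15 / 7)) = 147 / 5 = 29.40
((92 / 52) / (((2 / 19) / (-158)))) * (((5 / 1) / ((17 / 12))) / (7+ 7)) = -1035690 / 1547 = -669.48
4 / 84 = 0.05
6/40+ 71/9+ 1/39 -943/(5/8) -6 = -3525761/2340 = -1506.74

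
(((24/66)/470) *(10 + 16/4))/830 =14/1072775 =0.00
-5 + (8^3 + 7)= 514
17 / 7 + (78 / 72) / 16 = 3355 / 1344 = 2.50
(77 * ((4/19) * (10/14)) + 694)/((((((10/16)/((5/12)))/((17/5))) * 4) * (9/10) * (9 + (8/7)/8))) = 797657/16416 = 48.59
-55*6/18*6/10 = -11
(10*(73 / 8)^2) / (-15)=-5329 / 96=-55.51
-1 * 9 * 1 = -9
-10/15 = -2/3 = -0.67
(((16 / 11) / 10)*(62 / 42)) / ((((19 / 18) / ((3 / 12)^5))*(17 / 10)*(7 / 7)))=93 / 795872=0.00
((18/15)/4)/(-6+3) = -1/10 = -0.10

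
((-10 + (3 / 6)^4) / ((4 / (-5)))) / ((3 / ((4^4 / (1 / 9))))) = 9540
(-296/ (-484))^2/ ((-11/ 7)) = -38332/ 161051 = -0.24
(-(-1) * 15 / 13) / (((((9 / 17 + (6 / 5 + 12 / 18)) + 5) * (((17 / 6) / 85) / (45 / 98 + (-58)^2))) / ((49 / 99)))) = 2101945875 / 269698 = 7793.70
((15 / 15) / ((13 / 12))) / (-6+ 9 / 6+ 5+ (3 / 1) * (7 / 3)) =8 / 65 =0.12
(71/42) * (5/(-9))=-355/378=-0.94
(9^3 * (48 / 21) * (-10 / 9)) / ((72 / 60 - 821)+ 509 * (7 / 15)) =97200 / 30569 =3.18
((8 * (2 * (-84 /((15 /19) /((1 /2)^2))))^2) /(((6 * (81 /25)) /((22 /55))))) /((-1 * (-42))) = 40432 /3645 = 11.09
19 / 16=1.19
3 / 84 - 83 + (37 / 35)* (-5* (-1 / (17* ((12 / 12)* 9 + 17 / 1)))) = -513309 / 6188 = -82.95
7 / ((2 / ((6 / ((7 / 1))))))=3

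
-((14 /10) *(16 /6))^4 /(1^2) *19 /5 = -186855424 /253125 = -738.19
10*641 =6410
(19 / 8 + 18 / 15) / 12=143 / 480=0.30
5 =5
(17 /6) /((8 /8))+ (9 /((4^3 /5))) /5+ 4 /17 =10475 /3264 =3.21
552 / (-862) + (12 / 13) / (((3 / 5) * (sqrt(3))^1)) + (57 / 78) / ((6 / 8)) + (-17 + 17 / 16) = -4196471 / 268944 + 20 * sqrt(3) / 39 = -14.72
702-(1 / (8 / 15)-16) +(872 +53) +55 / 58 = 380961 / 232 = 1642.07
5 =5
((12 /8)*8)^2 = 144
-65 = -65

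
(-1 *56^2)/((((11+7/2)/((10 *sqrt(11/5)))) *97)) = -12544 *sqrt(55)/2813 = -33.07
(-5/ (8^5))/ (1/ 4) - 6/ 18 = -8207/ 24576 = -0.33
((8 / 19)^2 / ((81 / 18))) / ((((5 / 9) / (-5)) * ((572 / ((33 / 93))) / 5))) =-0.00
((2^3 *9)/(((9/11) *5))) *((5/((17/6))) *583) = 18107.29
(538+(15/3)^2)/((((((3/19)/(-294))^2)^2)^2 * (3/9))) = 244043397641514218516328102144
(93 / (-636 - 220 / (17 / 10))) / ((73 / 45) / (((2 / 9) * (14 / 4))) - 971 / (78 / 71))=0.00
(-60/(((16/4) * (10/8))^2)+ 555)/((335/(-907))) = -2506041/1675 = -1496.14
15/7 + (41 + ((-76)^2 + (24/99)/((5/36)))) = 2241042/385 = 5820.89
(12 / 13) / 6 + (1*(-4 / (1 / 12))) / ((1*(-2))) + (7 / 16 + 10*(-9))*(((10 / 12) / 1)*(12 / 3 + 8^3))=-4002723 / 104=-38487.72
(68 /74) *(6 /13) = 204 /481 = 0.42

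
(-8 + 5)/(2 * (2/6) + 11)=-9/35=-0.26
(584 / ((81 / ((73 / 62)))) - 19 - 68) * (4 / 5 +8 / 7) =-1915084 / 12555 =-152.54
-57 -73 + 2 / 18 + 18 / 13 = -15035 / 117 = -128.50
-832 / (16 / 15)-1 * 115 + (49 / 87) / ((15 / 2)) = -1167877 / 1305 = -894.92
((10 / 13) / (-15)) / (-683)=2 / 26637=0.00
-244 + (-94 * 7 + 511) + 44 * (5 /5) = -347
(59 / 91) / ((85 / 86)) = 5074 / 7735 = 0.66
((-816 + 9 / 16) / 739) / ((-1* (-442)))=-13047 / 5226208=-0.00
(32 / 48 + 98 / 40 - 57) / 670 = -3233 / 40200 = -0.08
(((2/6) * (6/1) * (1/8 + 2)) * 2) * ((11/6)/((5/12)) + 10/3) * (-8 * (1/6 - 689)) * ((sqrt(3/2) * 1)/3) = 8150276 * sqrt(6)/135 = 147881.61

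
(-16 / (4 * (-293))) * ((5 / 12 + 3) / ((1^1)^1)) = 41 / 879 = 0.05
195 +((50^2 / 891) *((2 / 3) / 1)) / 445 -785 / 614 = 28297272665 / 146068758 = 193.73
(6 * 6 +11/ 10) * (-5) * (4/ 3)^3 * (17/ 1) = -201824/ 27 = -7474.96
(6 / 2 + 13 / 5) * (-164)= -4592 / 5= -918.40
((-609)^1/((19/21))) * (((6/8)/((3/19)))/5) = -12789/20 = -639.45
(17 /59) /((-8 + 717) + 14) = 17 /42657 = 0.00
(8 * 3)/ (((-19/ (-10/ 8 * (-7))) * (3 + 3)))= -35/ 19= -1.84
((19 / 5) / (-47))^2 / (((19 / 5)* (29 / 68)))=1292 / 320305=0.00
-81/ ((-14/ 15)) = 1215/ 14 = 86.79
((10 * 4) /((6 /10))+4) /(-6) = -106 /9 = -11.78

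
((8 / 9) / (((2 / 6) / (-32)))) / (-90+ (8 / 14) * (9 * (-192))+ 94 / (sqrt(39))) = 0.08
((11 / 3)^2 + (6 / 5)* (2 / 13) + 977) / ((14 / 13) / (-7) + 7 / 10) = 1159036 / 639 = 1813.83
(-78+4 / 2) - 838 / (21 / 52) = -45172 / 21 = -2151.05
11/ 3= 3.67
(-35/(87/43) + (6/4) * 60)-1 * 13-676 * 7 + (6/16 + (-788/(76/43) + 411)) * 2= -31349033/6612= -4741.23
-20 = -20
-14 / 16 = -0.88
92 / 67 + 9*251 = 151445 / 67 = 2260.37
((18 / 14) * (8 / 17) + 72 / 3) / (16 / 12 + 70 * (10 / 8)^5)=4497408 / 39290587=0.11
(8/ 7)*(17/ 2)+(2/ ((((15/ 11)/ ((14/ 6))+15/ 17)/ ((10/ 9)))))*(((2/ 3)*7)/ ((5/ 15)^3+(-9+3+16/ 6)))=226355/ 29904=7.57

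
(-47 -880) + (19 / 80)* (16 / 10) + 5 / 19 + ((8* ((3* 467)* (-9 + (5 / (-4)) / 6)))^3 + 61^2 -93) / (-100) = 20887240324175107 / 1900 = 10993284381144.79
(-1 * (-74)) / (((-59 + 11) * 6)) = -37 / 144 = -0.26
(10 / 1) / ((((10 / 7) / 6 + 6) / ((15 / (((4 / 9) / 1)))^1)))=14175 / 262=54.10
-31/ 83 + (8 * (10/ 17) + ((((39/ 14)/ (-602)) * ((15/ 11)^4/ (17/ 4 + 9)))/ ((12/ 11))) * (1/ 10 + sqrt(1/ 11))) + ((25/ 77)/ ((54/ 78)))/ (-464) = 3793332542683963/ 875802064149936 - 658125 * sqrt(11)/ 6539900444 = 4.33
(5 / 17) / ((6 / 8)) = 20 / 51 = 0.39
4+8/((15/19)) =212/15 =14.13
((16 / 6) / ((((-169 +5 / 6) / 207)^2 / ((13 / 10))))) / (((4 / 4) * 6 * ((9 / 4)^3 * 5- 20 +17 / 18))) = 2566826496 / 111118450745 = 0.02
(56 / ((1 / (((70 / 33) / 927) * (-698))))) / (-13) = 2736160 / 397683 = 6.88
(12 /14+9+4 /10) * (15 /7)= 1077 /49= 21.98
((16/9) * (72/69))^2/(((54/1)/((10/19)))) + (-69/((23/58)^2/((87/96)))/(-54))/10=300873011/390782880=0.77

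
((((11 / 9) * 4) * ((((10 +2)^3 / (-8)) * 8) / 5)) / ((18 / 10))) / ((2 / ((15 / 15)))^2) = -704 / 3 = -234.67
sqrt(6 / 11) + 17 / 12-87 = -1027 / 12 + sqrt(66) / 11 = -84.84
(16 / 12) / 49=4 / 147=0.03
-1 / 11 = -0.09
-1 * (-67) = 67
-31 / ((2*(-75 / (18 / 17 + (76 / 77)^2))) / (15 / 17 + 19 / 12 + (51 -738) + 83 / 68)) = -110686243783 / 385533225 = -287.10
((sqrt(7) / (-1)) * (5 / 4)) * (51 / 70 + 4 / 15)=-209 * sqrt(7) / 168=-3.29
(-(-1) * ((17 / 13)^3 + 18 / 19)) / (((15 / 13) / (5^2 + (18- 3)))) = 110.36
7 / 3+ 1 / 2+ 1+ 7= 65 / 6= 10.83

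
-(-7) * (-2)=-14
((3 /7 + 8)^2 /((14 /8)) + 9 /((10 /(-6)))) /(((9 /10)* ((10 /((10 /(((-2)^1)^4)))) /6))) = 60359 /4116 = 14.66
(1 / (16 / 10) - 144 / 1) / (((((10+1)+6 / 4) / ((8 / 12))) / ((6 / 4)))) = -1147 / 100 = -11.47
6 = 6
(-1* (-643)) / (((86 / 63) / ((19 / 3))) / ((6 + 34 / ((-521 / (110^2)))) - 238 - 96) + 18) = 74695031208 / 2090973805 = 35.72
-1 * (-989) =989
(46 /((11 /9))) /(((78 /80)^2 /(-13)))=-73600 /143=-514.69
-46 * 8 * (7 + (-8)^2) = -26128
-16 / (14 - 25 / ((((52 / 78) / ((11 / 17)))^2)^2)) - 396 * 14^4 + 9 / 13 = -2163420654687551 / 142211173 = -15212733.35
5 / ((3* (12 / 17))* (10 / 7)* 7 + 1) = 0.23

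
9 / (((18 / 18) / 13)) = 117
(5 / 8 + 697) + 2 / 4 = 5585 / 8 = 698.12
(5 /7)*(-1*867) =-4335 /7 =-619.29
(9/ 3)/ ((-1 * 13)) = -3/ 13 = -0.23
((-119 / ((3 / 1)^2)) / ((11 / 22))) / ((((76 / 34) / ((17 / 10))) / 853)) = -29335523 / 1710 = -17155.28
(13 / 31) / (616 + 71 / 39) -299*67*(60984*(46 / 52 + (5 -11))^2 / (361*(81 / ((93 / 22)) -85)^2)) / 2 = -413177460282835044 / 40449949729085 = -10214.54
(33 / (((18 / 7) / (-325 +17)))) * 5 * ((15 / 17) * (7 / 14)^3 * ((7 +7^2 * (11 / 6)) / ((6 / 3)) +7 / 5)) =-88608905 / 816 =-108589.34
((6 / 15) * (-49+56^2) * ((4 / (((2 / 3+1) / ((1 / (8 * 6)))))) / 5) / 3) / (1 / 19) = 19551 / 250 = 78.20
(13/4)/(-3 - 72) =-13/300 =-0.04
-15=-15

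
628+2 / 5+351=4897 / 5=979.40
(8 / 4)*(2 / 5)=4 / 5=0.80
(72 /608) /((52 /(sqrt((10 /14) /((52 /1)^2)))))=9 * sqrt(35) /1438528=0.00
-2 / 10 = -1 / 5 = -0.20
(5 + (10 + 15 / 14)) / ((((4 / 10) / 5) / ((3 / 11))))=16875 / 308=54.79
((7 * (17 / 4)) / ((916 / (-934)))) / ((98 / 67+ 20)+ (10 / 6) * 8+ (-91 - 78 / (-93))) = 0.55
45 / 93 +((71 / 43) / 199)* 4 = 137159 / 265267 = 0.52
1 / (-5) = -1 / 5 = -0.20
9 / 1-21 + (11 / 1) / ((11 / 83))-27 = 44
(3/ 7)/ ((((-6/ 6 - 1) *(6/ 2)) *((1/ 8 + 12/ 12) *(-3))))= 4/ 189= 0.02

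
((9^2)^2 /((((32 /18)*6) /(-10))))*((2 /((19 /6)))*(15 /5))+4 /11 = -9742781 /836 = -11654.04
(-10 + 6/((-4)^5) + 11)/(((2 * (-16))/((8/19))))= -509/38912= -0.01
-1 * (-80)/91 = 80/91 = 0.88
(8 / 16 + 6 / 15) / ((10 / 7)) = 63 / 100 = 0.63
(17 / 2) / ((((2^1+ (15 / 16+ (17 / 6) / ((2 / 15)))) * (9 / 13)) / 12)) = 7072 / 1161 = 6.09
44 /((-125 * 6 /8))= -0.47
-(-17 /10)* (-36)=-306 /5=-61.20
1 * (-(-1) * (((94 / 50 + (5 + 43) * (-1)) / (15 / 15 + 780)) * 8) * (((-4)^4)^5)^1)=-10141895254605824 / 19525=-519431255037.43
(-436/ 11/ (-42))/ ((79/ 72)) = 0.86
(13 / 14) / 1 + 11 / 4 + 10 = 383 / 28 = 13.68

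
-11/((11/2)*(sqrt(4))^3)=-0.25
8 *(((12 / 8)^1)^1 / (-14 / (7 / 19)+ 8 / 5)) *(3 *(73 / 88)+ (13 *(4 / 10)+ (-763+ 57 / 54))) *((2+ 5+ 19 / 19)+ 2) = 14934265 / 6006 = 2486.56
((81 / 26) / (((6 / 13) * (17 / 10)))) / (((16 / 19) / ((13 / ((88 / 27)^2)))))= 24308505 / 4212736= 5.77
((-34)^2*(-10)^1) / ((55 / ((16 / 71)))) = -36992 / 781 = -47.36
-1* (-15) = 15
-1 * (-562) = 562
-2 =-2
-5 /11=-0.45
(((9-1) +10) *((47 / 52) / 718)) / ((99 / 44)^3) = 752 / 378027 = 0.00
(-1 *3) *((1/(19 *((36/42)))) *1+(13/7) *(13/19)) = -1063/266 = -4.00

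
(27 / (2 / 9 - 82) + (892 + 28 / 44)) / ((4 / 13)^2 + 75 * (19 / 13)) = 1220874759 / 150107936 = 8.13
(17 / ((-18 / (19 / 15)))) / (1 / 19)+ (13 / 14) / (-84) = -1203437 / 52920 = -22.74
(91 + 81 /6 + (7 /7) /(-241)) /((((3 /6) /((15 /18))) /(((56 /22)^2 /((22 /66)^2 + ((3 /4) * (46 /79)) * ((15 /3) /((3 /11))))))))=6684708240 /48086489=139.01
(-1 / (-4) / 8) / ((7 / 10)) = 5 / 112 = 0.04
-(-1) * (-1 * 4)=-4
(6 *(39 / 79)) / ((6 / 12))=468 / 79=5.92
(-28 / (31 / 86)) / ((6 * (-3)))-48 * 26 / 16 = -20558 / 279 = -73.68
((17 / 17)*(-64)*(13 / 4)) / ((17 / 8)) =-1664 / 17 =-97.88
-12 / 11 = -1.09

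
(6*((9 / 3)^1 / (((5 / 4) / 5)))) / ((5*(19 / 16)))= 1152 / 95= 12.13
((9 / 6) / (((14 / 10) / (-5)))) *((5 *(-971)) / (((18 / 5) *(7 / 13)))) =7889375 / 588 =13417.30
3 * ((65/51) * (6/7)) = 390/119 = 3.28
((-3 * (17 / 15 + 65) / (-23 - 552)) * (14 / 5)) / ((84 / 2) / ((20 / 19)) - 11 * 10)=-27776 / 2015375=-0.01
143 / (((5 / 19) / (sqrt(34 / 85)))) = 2717 * sqrt(10) / 25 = 343.68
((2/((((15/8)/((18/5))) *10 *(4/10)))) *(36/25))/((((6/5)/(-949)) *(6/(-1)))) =22776/125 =182.21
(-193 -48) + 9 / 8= -1919 / 8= -239.88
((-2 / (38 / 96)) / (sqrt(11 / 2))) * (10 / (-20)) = 48 * sqrt(22) / 209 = 1.08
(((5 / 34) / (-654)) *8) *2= -20 / 5559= -0.00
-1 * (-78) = 78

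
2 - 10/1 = -8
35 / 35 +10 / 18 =14 / 9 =1.56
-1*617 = -617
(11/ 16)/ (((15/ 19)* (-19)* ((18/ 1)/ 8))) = -11/ 540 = -0.02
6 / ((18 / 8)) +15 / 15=11 / 3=3.67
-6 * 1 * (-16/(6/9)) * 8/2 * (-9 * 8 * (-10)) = 414720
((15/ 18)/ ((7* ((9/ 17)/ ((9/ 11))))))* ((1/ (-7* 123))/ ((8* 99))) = -85/ 315043344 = -0.00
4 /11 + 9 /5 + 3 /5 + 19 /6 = 1957 /330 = 5.93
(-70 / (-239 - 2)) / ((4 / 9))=315 / 482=0.65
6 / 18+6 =19 / 3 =6.33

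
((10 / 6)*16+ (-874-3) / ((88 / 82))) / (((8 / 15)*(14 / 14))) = -521755 / 352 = -1482.26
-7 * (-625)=4375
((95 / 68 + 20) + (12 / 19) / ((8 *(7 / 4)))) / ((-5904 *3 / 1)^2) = 21547 / 315248661504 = 0.00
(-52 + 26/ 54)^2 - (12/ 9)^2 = 2652.38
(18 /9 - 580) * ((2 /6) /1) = -578 /3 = -192.67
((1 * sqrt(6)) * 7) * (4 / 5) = 28 * sqrt(6) / 5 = 13.72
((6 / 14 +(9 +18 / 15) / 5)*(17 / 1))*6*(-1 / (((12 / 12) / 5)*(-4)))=11016 / 35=314.74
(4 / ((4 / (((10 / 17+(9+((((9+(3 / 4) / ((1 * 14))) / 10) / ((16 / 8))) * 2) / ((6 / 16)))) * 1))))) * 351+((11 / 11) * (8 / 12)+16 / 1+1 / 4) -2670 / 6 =27023483 / 7140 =3784.80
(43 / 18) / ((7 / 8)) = 172 / 63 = 2.73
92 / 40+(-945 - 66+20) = -9887 / 10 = -988.70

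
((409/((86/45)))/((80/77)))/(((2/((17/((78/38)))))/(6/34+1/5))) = 1795101/5590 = 321.13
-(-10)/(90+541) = 10/631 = 0.02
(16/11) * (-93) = -1488/11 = -135.27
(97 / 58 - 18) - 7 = -1353 / 58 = -23.33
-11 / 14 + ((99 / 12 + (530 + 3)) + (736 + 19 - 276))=28545 / 28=1019.46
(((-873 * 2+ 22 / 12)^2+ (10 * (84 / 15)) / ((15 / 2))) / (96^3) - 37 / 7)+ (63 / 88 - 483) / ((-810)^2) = -1.85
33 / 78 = 11 / 26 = 0.42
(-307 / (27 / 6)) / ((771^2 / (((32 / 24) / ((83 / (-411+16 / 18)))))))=9065096 / 11989280529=0.00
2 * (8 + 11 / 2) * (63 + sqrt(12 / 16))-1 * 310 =27 * sqrt(3) / 2 + 1391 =1414.38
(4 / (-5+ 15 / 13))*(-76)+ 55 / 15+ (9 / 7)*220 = 191921 / 525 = 365.56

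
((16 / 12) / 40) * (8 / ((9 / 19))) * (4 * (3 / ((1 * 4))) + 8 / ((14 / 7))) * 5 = 532 / 27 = 19.70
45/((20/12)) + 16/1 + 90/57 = 847/19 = 44.58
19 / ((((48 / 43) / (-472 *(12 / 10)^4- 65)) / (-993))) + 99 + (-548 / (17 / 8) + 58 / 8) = 2998936366783 / 170000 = 17640802.16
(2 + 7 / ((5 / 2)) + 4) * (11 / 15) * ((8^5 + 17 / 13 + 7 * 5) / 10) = 34400784 / 1625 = 21169.71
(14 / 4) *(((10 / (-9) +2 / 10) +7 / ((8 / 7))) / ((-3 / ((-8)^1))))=13139 / 270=48.66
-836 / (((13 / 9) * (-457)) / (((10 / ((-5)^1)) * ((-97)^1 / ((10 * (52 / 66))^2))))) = 198695673 / 50201450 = 3.96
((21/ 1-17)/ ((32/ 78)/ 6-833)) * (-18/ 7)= 8424/ 682171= 0.01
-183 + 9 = -174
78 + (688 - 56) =710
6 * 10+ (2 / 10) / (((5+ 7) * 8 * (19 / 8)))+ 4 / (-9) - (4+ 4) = 176323 / 3420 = 51.56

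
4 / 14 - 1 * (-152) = 1066 / 7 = 152.29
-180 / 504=-5 / 14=-0.36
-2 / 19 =-0.11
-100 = -100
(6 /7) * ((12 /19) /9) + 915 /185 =24635 /4921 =5.01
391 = 391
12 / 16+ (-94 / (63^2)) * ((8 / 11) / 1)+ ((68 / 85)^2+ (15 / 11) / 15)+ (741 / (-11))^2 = 218000542211 / 48024900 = 4539.32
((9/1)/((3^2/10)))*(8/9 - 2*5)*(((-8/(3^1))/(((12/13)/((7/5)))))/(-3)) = -29848/243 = -122.83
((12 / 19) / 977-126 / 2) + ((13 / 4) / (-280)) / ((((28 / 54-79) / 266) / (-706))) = -10986414747 / 121030760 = -90.77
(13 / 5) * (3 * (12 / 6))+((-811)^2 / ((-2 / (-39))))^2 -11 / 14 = 23029296708327709 / 140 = 164494976488055.06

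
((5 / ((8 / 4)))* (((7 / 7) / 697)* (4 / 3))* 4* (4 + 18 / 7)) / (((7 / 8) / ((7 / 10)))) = 1472 / 14637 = 0.10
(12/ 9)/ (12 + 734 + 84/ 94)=47/ 26328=0.00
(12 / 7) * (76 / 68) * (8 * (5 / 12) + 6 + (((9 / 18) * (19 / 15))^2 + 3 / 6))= 175009 / 8925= 19.61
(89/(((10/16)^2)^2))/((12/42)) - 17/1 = 1265279/625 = 2024.45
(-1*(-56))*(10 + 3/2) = 644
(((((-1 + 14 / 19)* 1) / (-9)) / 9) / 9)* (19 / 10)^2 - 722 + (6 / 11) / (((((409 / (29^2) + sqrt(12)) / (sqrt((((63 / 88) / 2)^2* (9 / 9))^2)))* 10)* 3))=-7460709008303714873 / 10333409250827520 + 2807198289* sqrt(3) / 7087386317440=-722.00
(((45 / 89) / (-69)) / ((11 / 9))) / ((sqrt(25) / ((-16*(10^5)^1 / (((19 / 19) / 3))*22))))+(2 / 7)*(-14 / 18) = 2332795906 / 18423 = 126624.11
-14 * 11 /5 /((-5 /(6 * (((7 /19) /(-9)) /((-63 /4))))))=0.10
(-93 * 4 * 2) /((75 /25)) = -248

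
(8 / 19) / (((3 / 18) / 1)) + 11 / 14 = 881 / 266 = 3.31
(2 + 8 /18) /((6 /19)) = 209 /27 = 7.74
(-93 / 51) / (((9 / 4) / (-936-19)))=118420 / 153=773.99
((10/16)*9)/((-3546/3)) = -15/3152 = -0.00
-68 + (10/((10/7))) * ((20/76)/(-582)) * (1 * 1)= -68.00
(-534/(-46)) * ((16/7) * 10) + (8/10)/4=265.54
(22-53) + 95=64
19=19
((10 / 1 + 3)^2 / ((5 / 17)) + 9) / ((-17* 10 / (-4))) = 5836 / 425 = 13.73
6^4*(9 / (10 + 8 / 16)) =7776 / 7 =1110.86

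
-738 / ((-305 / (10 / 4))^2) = -369 / 7442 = -0.05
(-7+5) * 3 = -6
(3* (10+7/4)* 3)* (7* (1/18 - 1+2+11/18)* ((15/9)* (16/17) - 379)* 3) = -94993815/68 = -1396967.87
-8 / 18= -4 / 9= -0.44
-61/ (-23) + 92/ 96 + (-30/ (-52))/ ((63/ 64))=210803/ 50232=4.20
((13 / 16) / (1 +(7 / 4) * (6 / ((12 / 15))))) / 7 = 13 / 1582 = 0.01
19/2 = 9.50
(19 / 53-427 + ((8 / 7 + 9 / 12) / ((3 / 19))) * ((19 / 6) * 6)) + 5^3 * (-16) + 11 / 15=-16310157 / 7420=-2198.13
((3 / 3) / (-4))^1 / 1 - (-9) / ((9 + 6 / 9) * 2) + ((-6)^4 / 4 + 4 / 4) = 37725 / 116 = 325.22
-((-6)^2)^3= -46656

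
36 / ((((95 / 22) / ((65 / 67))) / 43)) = 442728 / 1273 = 347.78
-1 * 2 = -2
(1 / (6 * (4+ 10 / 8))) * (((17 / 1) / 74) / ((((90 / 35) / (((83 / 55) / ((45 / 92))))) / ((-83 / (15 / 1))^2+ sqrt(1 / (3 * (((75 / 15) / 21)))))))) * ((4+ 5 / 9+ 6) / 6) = 616607 * sqrt(35) / 200274525+ 4247805623 / 9012353625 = 0.49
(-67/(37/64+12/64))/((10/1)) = -2144/245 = -8.75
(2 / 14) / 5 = 1 / 35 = 0.03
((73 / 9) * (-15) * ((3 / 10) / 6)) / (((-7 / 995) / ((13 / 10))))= 1124.11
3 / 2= 1.50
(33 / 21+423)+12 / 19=56552 / 133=425.20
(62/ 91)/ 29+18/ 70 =529/ 1885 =0.28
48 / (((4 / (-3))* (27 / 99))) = -132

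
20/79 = 0.25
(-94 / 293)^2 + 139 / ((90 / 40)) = 47811568 / 772641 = 61.88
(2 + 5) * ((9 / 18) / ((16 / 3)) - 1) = -203 / 32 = -6.34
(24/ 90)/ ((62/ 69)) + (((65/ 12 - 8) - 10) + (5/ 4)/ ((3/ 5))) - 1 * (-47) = 11407/ 310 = 36.80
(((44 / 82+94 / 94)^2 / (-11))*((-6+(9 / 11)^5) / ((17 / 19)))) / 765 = 7601906403 / 4303201389245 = 0.00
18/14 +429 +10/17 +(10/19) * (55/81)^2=6395365316/14834421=431.12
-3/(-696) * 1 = 1/232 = 0.00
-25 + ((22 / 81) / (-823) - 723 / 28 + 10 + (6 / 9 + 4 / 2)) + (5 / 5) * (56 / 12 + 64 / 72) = -60849121 / 1866564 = -32.60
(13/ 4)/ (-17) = -13/ 68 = -0.19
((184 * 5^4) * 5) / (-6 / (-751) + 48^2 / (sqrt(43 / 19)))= -9284237500 / 4740423892863 + 20755236800000 * sqrt(817) / 1580141297621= 375.44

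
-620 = -620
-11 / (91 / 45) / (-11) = 45 / 91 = 0.49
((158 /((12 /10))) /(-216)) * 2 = -395 /324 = -1.22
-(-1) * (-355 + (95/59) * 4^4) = 3375/59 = 57.20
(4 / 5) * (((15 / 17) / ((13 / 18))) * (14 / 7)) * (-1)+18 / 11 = -774 / 2431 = -0.32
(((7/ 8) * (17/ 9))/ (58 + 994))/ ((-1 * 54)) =-119/ 4090176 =-0.00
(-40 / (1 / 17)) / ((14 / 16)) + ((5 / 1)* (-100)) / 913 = -4970220 / 6391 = -777.69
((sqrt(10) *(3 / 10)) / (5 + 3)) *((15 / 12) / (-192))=-sqrt(10) / 4096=-0.00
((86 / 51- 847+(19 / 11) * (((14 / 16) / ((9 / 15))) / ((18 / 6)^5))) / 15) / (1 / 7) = -6453120233 / 16358760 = -394.47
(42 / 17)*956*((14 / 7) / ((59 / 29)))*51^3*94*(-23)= -39287326198176 / 59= -665886884714.85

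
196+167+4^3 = 427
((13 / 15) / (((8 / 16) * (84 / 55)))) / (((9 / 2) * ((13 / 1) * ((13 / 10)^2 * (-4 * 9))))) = -275 / 862407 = -0.00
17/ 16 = 1.06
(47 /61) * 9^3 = 34263 /61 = 561.69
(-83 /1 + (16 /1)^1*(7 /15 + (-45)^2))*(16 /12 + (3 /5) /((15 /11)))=64487311 /1125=57322.05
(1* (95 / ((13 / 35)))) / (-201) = -3325 / 2613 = -1.27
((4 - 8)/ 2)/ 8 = -1/ 4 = -0.25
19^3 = 6859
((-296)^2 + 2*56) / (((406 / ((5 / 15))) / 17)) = 745688 / 609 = 1224.45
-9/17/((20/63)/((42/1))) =-11907/170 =-70.04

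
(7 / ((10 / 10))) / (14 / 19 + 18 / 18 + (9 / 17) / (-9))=2261 / 542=4.17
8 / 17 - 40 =-672 / 17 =-39.53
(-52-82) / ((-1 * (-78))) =-67 / 39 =-1.72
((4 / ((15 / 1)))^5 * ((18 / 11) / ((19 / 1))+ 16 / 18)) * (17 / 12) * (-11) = -7981568 / 389559375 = -0.02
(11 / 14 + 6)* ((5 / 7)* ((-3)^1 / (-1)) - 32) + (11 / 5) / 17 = -1686597 / 8330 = -202.47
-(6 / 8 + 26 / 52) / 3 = -5 / 12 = -0.42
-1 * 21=-21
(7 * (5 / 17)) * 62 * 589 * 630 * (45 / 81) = 447345500 / 17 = 26314441.18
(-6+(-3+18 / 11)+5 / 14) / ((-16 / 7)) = 1079 / 352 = 3.07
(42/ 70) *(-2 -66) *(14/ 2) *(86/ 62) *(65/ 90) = -133042/ 465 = -286.11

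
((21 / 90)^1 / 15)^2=49 / 202500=0.00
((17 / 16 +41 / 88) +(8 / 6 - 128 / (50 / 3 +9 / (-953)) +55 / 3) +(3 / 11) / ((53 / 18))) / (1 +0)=18128934677 / 1332682032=13.60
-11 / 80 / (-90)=11 / 7200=0.00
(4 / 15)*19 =76 / 15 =5.07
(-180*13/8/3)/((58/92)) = -154.66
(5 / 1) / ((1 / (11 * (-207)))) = -11385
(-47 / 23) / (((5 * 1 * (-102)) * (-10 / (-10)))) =47 / 11730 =0.00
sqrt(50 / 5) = sqrt(10) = 3.16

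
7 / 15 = 0.47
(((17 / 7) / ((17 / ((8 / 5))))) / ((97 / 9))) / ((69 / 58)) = 1392 / 78085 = 0.02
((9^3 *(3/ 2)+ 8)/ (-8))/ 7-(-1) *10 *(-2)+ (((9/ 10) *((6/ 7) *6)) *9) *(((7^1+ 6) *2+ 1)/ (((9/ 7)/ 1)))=467673/ 560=835.13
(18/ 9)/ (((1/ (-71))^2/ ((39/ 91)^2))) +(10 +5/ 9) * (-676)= -2330138/ 441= -5283.76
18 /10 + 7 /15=34 /15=2.27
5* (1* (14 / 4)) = 35 / 2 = 17.50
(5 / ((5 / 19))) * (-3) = -57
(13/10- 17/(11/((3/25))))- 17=-8737/550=-15.89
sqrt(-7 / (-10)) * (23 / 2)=23 * sqrt(70) / 20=9.62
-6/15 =-2/5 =-0.40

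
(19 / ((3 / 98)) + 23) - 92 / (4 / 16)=827 / 3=275.67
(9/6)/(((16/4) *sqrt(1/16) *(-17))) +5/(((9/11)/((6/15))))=2.36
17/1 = 17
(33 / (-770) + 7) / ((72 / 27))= 1461 / 560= 2.61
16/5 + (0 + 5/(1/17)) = 441/5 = 88.20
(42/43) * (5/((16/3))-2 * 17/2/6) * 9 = -5733/344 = -16.67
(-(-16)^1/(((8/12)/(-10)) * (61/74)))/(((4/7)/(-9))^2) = -4405590/61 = -72222.79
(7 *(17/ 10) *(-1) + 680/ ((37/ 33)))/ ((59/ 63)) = 13859811/ 21830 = 634.90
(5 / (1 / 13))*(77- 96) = -1235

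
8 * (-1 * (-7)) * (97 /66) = 2716 /33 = 82.30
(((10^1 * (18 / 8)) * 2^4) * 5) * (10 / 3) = 6000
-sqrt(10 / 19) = -sqrt(190) / 19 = -0.73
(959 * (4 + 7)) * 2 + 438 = 21536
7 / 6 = 1.17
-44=-44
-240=-240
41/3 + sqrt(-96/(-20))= 2 * sqrt(30)/5 + 41/3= 15.86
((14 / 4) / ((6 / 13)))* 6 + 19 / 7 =675 / 14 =48.21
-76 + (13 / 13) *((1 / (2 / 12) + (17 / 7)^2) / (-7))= -26651 / 343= -77.70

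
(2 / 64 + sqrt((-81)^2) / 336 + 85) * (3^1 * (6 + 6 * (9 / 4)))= 2234817 / 448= 4988.43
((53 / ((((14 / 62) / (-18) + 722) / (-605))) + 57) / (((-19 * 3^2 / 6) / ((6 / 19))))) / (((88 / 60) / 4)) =-608551560 / 1599792799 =-0.38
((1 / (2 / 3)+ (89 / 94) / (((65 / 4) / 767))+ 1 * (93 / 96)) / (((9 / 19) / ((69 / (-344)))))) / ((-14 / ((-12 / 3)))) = -154972873 / 27162240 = -5.71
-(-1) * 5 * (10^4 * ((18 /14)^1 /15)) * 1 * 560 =2400000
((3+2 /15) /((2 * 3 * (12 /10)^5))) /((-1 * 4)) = -29375 /559872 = -0.05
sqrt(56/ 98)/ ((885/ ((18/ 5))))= 12 * sqrt(7)/ 10325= 0.00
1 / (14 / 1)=0.07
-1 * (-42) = 42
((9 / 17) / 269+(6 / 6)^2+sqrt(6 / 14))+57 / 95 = sqrt(21) / 7+36629 / 22865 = 2.26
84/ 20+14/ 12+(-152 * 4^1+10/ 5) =-18019/ 30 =-600.63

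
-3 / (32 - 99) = 3 / 67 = 0.04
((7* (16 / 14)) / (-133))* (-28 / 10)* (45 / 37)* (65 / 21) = 3120 / 4921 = 0.63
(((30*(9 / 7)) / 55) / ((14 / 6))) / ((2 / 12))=972 / 539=1.80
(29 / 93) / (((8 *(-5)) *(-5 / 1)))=29 / 18600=0.00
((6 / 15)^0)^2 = 1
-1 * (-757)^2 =-573049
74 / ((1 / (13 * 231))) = 222222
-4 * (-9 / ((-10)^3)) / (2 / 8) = -0.14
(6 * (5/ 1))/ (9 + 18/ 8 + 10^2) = 24/ 89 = 0.27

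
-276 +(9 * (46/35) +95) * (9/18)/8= -150821/560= -269.32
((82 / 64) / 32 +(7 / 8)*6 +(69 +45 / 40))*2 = 77225 / 512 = 150.83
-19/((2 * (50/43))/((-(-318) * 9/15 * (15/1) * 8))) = -4676508/25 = -187060.32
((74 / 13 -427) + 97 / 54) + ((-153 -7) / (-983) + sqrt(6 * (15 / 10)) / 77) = -22280053589 / 53135082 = -419.31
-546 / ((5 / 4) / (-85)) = 37128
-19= -19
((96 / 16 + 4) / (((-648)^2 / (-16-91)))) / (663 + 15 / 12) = -535 / 139460616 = -0.00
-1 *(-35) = 35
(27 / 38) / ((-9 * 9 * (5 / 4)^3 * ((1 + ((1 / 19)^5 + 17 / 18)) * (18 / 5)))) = -4170272 / 6499761225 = -0.00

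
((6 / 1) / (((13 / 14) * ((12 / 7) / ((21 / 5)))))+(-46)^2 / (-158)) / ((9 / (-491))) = -133.03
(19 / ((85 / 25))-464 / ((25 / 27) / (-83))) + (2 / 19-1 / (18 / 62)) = 3022931818 / 72675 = 41595.21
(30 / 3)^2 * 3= 300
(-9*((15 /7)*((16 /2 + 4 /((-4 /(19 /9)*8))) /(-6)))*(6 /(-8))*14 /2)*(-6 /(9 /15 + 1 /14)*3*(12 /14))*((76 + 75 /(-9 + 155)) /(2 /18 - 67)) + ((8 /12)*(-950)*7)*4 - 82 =-2106452267557 /99142176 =-21246.78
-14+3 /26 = -361 /26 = -13.88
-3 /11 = -0.27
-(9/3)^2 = -9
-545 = -545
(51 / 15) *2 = 34 / 5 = 6.80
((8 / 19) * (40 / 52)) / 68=20 / 4199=0.00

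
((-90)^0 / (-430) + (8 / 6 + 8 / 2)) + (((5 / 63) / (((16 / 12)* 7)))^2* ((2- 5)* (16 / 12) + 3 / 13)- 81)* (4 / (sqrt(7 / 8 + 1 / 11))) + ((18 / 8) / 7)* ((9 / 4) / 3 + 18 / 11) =692251 / 113520- 7429993* sqrt(1870) / 974610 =-323.57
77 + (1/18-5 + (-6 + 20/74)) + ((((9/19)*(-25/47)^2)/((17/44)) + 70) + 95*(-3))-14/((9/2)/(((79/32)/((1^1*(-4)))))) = -1113152735177/7603130592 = -146.41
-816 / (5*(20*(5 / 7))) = -1428 / 125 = -11.42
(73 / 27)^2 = 5329 / 729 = 7.31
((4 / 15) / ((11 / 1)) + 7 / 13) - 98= -209003 / 2145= -97.44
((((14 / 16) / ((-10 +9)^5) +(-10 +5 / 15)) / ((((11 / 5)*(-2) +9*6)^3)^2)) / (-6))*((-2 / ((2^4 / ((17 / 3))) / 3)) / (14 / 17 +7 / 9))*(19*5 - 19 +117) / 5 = -0.00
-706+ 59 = -647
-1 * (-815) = 815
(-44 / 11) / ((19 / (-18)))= 72 / 19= 3.79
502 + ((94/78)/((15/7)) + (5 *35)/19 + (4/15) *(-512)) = 4170788/11115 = 375.24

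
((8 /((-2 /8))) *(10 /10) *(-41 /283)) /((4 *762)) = 164 /107823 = 0.00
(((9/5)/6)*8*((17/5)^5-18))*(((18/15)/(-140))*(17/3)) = -19869702/390625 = -50.87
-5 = -5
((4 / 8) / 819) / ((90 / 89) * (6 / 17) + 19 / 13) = 1513 / 4506642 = 0.00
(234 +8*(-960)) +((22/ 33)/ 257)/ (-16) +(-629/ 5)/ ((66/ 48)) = -2557018471/ 339240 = -7537.49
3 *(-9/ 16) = -27/ 16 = -1.69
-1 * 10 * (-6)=60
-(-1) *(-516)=-516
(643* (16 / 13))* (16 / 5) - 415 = 2117.43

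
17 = 17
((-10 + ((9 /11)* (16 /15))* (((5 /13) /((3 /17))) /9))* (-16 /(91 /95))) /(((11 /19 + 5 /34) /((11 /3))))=12370228160 /14980329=825.76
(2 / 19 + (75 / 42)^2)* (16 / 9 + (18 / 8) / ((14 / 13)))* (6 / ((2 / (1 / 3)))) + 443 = 95041479 / 208544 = 455.74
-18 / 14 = -9 / 7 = -1.29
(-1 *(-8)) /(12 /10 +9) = 40 /51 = 0.78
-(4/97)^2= -16/9409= -0.00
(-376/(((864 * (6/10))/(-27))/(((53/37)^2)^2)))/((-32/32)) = -1854263035/22489932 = -82.45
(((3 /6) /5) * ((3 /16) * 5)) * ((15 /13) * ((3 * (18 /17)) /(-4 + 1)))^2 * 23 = 1257525 /390728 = 3.22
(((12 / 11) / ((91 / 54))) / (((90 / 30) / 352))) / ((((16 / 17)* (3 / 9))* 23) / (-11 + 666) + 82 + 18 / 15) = 14430960 / 15809339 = 0.91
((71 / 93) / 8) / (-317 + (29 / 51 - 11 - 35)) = -1207 / 4584032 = -0.00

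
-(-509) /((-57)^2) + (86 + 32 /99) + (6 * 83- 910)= -3877921 /11913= -325.52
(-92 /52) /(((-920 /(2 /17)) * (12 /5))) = 1 /10608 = 0.00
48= 48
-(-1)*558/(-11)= -558/11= -50.73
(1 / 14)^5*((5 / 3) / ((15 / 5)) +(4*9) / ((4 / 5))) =205 / 2420208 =0.00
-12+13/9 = -10.56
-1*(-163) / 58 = 163 / 58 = 2.81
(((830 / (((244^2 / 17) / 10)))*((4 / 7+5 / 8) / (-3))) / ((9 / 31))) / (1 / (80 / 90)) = -73266175 / 25317684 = -2.89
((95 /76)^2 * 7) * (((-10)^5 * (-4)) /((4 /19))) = 20781250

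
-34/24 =-17/12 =-1.42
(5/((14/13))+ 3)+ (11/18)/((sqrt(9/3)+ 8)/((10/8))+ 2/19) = 59271103/7656516 - 19855 * sqrt(3)/1640682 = 7.72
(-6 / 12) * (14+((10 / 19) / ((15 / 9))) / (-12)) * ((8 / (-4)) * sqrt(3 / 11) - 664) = 531 * sqrt(33) / 418+88146 / 19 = 4646.56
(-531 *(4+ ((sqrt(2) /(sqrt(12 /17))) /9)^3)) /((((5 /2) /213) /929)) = -840581496 /5 - 66156877 *sqrt(102) /2430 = -168391258.75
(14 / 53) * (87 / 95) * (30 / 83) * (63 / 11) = 0.50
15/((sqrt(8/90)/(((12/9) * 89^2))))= 237630 * sqrt(5)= 531356.83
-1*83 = -83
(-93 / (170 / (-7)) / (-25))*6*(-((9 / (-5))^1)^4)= 12813633 / 1328125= 9.65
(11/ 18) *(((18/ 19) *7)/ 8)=77/ 152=0.51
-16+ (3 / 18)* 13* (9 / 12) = -115 / 8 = -14.38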